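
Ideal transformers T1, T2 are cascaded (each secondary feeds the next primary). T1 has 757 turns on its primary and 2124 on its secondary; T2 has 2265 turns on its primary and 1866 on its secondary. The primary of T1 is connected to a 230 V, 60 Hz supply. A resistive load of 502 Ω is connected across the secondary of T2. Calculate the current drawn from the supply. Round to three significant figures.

I_supply ≈ 2.45 A

After T1: V = 230.00 × 2124/757 = 645.34 V.
After T2: V = 645.34 × 1866/2265 = 531.65 V.
I_load = 531.65/502 = 1.0591 A, so P_out = 531.65 × 1.0591 = 563.06 W.
All ideal ⇒ P_in = P_out, so I_supply = 563.06/230 = 2.45 A.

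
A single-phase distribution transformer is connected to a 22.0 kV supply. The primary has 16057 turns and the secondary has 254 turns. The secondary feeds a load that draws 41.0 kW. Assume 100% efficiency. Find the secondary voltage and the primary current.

V_s ≈ 348 V, I_p ≈ 1.86 A

V_s = V_p × N_s/N_p = 22000 × 254/16057 = 348.01 V.
I_s = P/V_s = 41000/348.01 = 117.81 A.
I_p = I_s × N_s/N_p = 117.81 × 254/16057 = 1.86 A.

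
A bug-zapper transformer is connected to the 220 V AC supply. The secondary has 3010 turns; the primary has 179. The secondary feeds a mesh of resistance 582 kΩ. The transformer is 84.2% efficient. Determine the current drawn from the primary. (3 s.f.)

V_s = 220 × 3010/179 = 3699.4 V.
I_s = V_s/R = 3699.4/582000 = 0.0063564 A.
P_out = V_s I_s = 3699.4 × 0.0063564 = 23.515 W.
P_in = P_out/η = 23.515/0.842 = 27.928 W.
I_p = P_in/V_p = 27.928/220 = 0.127 A.

I_p ≈ 0.127 A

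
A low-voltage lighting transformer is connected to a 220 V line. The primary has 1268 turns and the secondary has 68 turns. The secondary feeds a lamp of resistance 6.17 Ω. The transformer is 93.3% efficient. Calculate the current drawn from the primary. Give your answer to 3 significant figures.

I_p ≈ 0.110 A

V_s = 220 × 68/1268 = 11.798 V.
I_s = V_s/R = 11.798/6.17 = 1.9122 A.
P_out = V_s I_s = 11.798 × 1.9122 = 22.560 W.
P_in = P_out/η = 22.560/0.933 = 24.180 W.
I_p = P_in/V_p = 24.180/220 = 0.110 A.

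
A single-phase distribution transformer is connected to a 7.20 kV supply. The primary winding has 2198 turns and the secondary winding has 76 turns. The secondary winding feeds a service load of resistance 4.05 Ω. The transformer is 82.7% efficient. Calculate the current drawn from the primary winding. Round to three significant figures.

I_p ≈ 2.57 A

V_s = 7200 × 76/2198 = 248.95 V.
I_s = V_s/R = 248.95/4.05 = 61.470 A.
P_out = V_s I_s = 248.95 × 61.470 = 15303 W.
P_in = P_out/η = 15303/0.827 = 18504 W.
I_p = P_in/V_p = 18504/7200 = 2.57 A.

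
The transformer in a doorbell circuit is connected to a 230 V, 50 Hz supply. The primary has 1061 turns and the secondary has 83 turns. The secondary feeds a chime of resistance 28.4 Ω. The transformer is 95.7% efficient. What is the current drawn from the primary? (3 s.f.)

I_p ≈ 0.0518 A

V_s = 230 × 83/1061 = 17.992 V.
I_s = V_s/R = 17.992/28.4 = 0.63354 A.
P_out = V_s I_s = 17.992 × 0.63354 = 11.399 W.
P_in = P_out/η = 11.399/0.957 = 11.911 W.
I_p = P_in/V_p = 11.911/230 = 0.0518 A.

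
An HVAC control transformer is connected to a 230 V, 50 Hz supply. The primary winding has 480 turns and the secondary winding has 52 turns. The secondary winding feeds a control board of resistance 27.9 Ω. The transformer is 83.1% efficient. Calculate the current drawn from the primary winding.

I_p ≈ 0.116 A

V_s = 230 × 52/480 = 24.917 V.
I_s = V_s/R = 24.917/27.9 = 0.89307 A.
P_out = V_s I_s = 24.917 × 0.89307 = 22.252 W.
P_in = P_out/η = 22.252/0.831 = 26.778 W.
I_p = P_in/V_p = 26.778/230 = 0.116 A.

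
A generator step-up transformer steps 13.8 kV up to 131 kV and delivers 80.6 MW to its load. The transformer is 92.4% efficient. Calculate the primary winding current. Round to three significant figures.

I_p ≈ 6320 A

P_in = P_out/η = 8.06×10^7/0.924 = 8.7229×10^7 W.
I_p = P_in/V_p = 8.7229×10^7/13800 = 6320 A.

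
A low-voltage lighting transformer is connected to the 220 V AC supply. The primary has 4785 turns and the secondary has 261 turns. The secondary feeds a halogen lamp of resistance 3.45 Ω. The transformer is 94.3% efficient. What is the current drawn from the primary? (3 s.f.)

V_s = 220 × 261/4785 = 12.000 V.
I_s = V_s/R = 12.000/3.45 = 3.4783 A.
P_out = V_s I_s = 12.000 × 3.4783 = 41.739 W.
P_in = P_out/η = 41.739/0.943 = 44.262 W.
I_p = P_in/V_p = 44.262/220 = 0.201 A.

I_p ≈ 0.201 A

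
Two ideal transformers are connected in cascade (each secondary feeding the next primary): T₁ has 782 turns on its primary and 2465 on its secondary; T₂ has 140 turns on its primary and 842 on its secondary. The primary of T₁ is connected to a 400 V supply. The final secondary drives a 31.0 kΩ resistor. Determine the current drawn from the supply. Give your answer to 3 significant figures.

I_supply ≈ 4.64 A

Secondary of T₁: V = 400.00 × 2465/782 = 1260.9 V.
Secondary of T₂: V = 1260.9 × 842/140 = 7583.2 V.
I_load = 7583.2/31000 = 0.24462 A, so P_out = 7583.2 × 0.24462 = 1855.0 W.
All ideal ⇒ P_in = P_out, so I_supply = 1855.0/400 = 4.64 A.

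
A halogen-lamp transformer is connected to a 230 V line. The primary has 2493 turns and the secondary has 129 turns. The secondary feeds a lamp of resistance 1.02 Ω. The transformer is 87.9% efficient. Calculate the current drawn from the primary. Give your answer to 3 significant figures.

V_s = 230 × 129/2493 = 11.901 V.
I_s = V_s/R = 11.901/1.02 = 11.668 A.
P_out = V_s I_s = 11.901 × 11.668 = 138.86 W.
P_in = P_out/η = 138.86/0.879 = 157.98 W.
I_p = P_in/V_p = 157.98/230 = 0.687 A.

I_p ≈ 0.687 A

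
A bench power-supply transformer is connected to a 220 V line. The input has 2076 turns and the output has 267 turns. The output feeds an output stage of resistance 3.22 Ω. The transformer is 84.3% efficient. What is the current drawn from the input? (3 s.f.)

V_out = 220 × 267/2076 = 28.295 V.
I_out = V_out/R = 28.295/3.22 = 8.7872 A.
P_out = V_out I_out = 28.295 × 8.7872 = 248.63 W.
P_in = P_out/η = 248.63/0.843 = 294.94 W.
I_in = P_in/V_in = 294.94/220 = 1.34 A.

I_in ≈ 1.34 A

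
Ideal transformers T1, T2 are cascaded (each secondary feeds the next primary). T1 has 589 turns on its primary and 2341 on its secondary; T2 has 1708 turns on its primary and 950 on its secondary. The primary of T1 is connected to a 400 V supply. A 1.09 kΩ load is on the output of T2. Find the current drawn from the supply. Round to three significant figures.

After T1: V = 400.00 × 2341/589 = 1589.8 V.
After T2: V = 1589.8 × 950/1708 = 884.26 V.
I_load = 884.26/1090 = 0.81125 A, so P_out = 884.26 × 0.81125 = 717.36 W.
All ideal ⇒ P_in = P_out, so I_supply = 717.36/400 = 1.79 A.

I_supply ≈ 1.79 A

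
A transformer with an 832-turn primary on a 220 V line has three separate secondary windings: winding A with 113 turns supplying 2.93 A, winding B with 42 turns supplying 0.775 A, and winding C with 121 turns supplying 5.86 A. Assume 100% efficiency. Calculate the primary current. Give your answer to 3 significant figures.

V_A = 220 × 113/832 = 29.880 V; V_B = 220 × 42/832 = 11.106 V; V_C = 220 × 121/832 = 31.995 V.
P_out = V_A I_A + V_B I_B + V_C I_C = 29.880×2.93 + 11.106×0.775 + 31.995×5.86 = 87.548 + 8.6070 + 187.49 = 283.65 W.
Ideal ⇒ P_in = P_out, so I_p = P_out/V_p = 283.65/220 = 1.29 A.

I_p ≈ 1.29 A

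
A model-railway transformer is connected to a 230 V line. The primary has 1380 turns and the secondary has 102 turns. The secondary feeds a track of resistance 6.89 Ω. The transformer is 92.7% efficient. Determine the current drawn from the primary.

I_p ≈ 0.197 A

V_s = 230 × 102/1380 = 17.000 V.
I_s = V_s/R = 17.000/6.89 = 2.4673 A.
P_out = V_s I_s = 17.000 × 2.4673 = 41.945 W.
P_in = P_out/η = 41.945/0.927 = 45.248 W.
I_p = P_in/V_p = 45.248/230 = 0.197 A.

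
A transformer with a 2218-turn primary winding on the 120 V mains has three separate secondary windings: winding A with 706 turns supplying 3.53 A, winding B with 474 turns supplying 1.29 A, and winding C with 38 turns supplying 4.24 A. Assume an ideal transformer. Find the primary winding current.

I_p ≈ 1.47 A

V_A = 120 × 706/2218 = 38.197 V; V_B = 120 × 474/2218 = 25.645 V; V_C = 120 × 38/2218 = 2.0559 V.
P_out = V_A I_A + V_B I_B + V_C I_C = 38.197×3.53 + 25.645×1.29 + 2.0559×4.24 = 134.83 + 33.082 + 8.7170 = 176.63 W.
Ideal ⇒ P_in = P_out, so I_p = P_out/V_p = 176.63/120 = 1.47 A.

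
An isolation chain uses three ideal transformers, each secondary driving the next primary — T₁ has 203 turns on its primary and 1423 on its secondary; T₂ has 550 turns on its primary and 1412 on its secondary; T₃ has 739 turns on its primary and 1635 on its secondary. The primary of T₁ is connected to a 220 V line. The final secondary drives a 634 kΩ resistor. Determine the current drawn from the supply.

I_supply ≈ 0.550 A

After T₁: V = 220.00 × 1423/203 = 1542.2 V.
After T₂: V = 1542.2 × 1412/550 = 3959.2 V.
After T₃: V = 3959.2 × 1635/739 = 8759.5 V.
I_load = 8759.5/634000 = 0.013816 A, so P_out = 8759.5 × 0.013816 = 121.02 W.
All ideal ⇒ P_in = P_out, so I_supply = 121.02/220 = 0.550 A.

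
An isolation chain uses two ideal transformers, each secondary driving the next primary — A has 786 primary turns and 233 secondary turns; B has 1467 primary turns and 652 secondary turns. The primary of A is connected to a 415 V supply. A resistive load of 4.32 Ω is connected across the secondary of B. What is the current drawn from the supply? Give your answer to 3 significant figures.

I_supply ≈ 1.67 A

After A: V = 415.00 × 233/786 = 123.02 V.
After B: V = 123.02 × 652/1467 = 54.676 V.
I_load = 54.676/4.32 = 12.657 A, so P_out = 54.676 × 12.657 = 692.01 W.
All ideal ⇒ P_in = P_out, so I_supply = 692.01/415 = 1.67 A.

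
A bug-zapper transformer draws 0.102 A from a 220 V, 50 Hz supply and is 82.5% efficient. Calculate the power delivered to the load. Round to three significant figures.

P_in = V_p I_p = 220 × 0.102 = 22.440 W.
P_out = η P_in = 0.825 × 22.440 = 18.5 W.

P_out ≈ 18.5 W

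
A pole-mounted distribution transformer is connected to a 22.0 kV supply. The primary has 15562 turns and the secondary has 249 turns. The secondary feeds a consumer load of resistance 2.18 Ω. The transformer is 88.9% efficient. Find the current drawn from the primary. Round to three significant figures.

I_p ≈ 2.91 A

V_s = 22000 × 249/15562 = 352.01 V.
I_s = V_s/R = 352.01/2.18 = 161.47 A.
P_out = V_s I_s = 352.01 × 161.47 = 56840 W.
P_in = P_out/η = 56840/0.889 = 63937 W.
I_p = P_in/V_p = 63937/22000 = 2.91 A.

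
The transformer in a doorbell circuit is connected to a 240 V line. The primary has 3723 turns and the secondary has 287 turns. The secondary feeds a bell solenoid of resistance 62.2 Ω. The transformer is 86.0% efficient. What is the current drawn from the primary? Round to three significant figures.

V_s = 240 × 287/3723 = 18.501 V.
I_s = V_s/R = 18.501/62.2 = 0.29745 A.
P_out = V_s I_s = 18.501 × 0.29745 = 5.5031 W.
P_in = P_out/η = 5.5031/0.860 = 6.3990 W.
I_p = P_in/V_p = 6.3990/240 = 0.0267 A.

I_p ≈ 0.0267 A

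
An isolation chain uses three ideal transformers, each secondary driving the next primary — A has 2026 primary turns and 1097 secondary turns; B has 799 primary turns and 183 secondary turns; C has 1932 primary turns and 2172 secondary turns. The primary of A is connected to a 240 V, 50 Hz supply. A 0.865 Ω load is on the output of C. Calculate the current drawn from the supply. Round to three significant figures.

I_supply ≈ 5.39 A

After A: V = 240.00 × 1097/2026 = 129.95 V.
After B: V = 129.95 × 183/799 = 29.763 V.
After C: V = 29.763 × 2172/1932 = 33.461 V.
I_load = 33.461/0.865 = 38.683 A, so P_out = 33.461 × 38.683 = 1294.4 W.
All ideal ⇒ P_in = P_out, so I_supply = 1294.4/240 = 5.39 A.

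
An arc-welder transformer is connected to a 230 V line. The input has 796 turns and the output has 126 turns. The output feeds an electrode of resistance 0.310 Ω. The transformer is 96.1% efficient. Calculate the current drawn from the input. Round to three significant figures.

V_out = 230 × 126/796 = 36.407 V.
I_out = V_out/R = 36.407/0.310 = 117.44 A.
P_out = V_out I_out = 36.407 × 117.44 = 4275.7 W.
P_in = P_out/η = 4275.7/0.961 = 4449.2 W.
I_in = P_in/V_in = 4449.2/230 = 19.3 A.

I_in ≈ 19.3 A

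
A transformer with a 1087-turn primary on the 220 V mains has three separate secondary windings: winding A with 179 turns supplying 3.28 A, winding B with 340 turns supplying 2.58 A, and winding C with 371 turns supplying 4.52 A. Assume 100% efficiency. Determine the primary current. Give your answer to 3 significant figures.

V_A = 220 × 179/1087 = 36.228 V; V_B = 220 × 340/1087 = 68.813 V; V_C = 220 × 371/1087 = 75.087 V.
P_out = V_A I_A + V_B I_B + V_C I_C = 36.228×3.28 + 68.813×2.58 + 75.087×4.52 = 118.83 + 177.54 + 339.40 = 635.76 W.
Ideal ⇒ P_in = P_out, so I_p = P_out/V_p = 635.76/220 = 2.89 A.

I_p ≈ 2.89 A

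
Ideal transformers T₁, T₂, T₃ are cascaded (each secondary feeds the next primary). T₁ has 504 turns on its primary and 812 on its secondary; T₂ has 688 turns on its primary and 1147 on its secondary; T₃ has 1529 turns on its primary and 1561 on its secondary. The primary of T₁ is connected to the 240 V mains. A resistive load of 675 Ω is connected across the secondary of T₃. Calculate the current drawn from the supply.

After T₁: V = 240.00 × 812/504 = 386.67 V.
After T₂: V = 386.67 × 1147/688 = 644.63 V.
After T₃: V = 644.63 × 1561/1529 = 658.12 V.
I_load = 658.12/675 = 0.97500 A, so P_out = 658.12 × 0.97500 = 641.67 W.
All ideal ⇒ P_in = P_out, so I_supply = 641.67/240 = 2.67 A.

I_supply ≈ 2.67 A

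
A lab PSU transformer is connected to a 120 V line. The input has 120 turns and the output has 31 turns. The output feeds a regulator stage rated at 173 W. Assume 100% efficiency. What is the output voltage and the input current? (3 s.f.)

V_out = V_in × N_out/N_in = 120 × 31/120 = 31.000 V.
I_out = P/V_out = 173/31.000 = 5.5806 A.
I_in = I_out × N_out/N_in = 5.5806 × 31/120 = 1.44 A.

V_out ≈ 31.0 V, I_in ≈ 1.44 A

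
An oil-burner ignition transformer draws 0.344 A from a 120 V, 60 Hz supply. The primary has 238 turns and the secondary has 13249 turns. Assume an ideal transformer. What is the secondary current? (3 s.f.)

I_s/I_p = N_p/N_s, so I_s = 0.344 × 238/13249 = 0.00618 A.

I_s ≈ 0.00618 A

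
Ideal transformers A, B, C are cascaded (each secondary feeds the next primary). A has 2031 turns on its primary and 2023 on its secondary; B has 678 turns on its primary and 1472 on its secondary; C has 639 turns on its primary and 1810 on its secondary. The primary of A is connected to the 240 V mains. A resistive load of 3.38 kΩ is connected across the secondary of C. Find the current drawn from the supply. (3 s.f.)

I_supply ≈ 2.66 A

Secondary of A: V = 240.00 × 2023/2031 = 239.05 V.
Secondary of B: V = 239.05 × 1472/678 = 519.01 V.
Secondary of C: V = 519.01 × 1810/639 = 1470.1 V.
I_load = 1470.1/3380 = 0.43495 A, so P_out = 1470.1 × 0.43495 = 639.42 W.
All ideal ⇒ P_in = P_out, so I_supply = 639.42/240 = 2.66 A.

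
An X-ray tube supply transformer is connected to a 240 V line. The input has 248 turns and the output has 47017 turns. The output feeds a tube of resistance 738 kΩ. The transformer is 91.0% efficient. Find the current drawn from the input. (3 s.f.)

I_in ≈ 12.8 A

V_out = 240 × 47017/248 = 45500 V.
I_out = V_out/R = 45500/738000 = 0.061654 A.
P_out = V_out I_out = 45500 × 0.061654 = 2805.3 W.
P_in = P_out/η = 2805.3/0.910 = 3082.7 W.
I_in = P_in/V_in = 3082.7/240 = 12.8 A.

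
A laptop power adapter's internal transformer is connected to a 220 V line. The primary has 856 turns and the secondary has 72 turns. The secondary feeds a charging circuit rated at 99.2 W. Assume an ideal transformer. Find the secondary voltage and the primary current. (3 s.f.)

V_s ≈ 18.5 V, I_p ≈ 0.451 A

V_s = V_p × N_s/N_p = 220 × 72/856 = 18.505 V.
I_s = P/V_s = 99.2/18.505 = 5.3608 A.
I_p = I_s × N_s/N_p = 5.3608 × 72/856 = 0.451 A.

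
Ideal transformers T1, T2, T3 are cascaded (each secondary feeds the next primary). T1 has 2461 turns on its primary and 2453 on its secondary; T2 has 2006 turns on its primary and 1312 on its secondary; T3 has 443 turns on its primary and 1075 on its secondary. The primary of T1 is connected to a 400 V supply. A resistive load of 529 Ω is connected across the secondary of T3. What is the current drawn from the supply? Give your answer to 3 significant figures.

I_supply ≈ 1.89 A

Secondary of T1: V = 400.00 × 2453/2461 = 398.70 V.
Secondary of T2: V = 398.70 × 1312/2006 = 260.76 V.
Secondary of T3: V = 260.76 × 1075/443 = 632.78 V.
I_load = 632.78/529 = 1.1962 A, so P_out = 632.78 × 1.1962 = 756.92 W.
All ideal ⇒ P_in = P_out, so I_supply = 756.92/400 = 1.89 A.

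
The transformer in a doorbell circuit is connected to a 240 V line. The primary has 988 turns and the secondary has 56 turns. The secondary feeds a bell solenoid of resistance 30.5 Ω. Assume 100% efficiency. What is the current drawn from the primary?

I_p ≈ 0.0253 A

V_s = V_p × N_s/N_p = 240 × 56/988 = 13.603 V.
I_s = V_s/R = 13.603/30.5 = 0.44601 A.
For an ideal transformer I_p N_p = I_s N_s, so I_p = 0.44601 × 56/988 = 0.0253 A.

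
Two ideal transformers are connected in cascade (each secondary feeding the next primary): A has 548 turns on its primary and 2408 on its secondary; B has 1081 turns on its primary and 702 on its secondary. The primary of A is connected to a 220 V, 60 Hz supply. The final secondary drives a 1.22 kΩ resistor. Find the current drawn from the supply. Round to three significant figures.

Secondary of A: V = 220.00 × 2408/548 = 966.72 V.
Secondary of B: V = 966.72 × 702/1081 = 627.78 V.
I_load = 627.78/1220 = 0.51458 A, so P_out = 627.78 × 0.51458 = 323.04 W.
All ideal ⇒ P_in = P_out, so I_supply = 323.04/220 = 1.47 A.

I_supply ≈ 1.47 A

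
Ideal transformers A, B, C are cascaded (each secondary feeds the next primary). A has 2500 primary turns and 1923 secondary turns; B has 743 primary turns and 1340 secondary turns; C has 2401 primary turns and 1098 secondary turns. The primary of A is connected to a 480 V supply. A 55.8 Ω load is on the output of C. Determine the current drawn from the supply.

I_supply ≈ 3.46 A

After A: V = 480.00 × 1923/2500 = 369.22 V.
After B: V = 369.22 × 1340/743 = 665.88 V.
After C: V = 665.88 × 1098/2401 = 304.51 V.
I_load = 304.51/55.8 = 5.4572 A, so P_out = 304.51 × 5.4572 = 1661.8 W.
All ideal ⇒ P_in = P_out, so I_supply = 1661.8/480 = 3.46 A.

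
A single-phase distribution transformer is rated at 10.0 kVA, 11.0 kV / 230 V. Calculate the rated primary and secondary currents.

I_p = S/V_p = 10000/11000 = 0.909 A.
I_s = S/V_s = 10000/230 = 43.5 A.

I_p ≈ 0.909 A, I_s ≈ 43.5 A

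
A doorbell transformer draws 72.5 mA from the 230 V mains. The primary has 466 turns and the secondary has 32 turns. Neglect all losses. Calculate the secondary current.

I_s/I_p = N_p/N_s, so I_s = 0.0725 × 466/32 = 1.06 A.

I_s ≈ 1.06 A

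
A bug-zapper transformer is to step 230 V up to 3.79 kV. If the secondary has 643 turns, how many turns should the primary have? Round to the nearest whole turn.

N_p/N_s = V_p/V_s, so N_p = 643 × 230/3790 = 39.0 ≈ 39 turns.

N_p = 39 turns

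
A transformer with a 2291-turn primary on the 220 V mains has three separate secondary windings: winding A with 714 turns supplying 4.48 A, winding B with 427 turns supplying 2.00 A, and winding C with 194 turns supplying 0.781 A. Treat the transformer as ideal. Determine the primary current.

I_p ≈ 1.84 A

V_A = 220 × 714/2291 = 68.564 V; V_B = 220 × 427/2291 = 41.004 V; V_C = 220 × 194/2291 = 18.629 V.
P_out = V_A I_A + V_B I_B + V_C I_C = 68.564×4.48 + 41.004×2.00 + 18.629×0.781 = 307.17 + 82.008 + 14.550 = 403.72 W.
Ideal ⇒ P_in = P_out, so I_p = P_out/V_p = 403.72/220 = 1.84 A.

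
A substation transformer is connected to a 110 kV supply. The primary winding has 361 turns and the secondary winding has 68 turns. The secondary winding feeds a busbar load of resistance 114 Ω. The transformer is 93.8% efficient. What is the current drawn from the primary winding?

V_s = 110000 × 68/361 = 20720 V.
I_s = V_s/R = 20720/114 = 181.76 A.
P_out = V_s I_s = 20720 × 181.76 = 3.7660×10^6 W.
P_in = P_out/η = 3.7660×10^6/0.938 = 4.0150×10^6 W.
I_p = P_in/V_p = 4.0150×10^6/110000 = 36.5 A.

I_p ≈ 36.5 A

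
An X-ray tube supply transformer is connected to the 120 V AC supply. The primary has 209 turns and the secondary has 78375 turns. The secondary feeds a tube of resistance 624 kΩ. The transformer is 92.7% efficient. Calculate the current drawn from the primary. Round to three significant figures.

I_p ≈ 29.2 A

V_s = 120 × 78375/209 = 45000 V.
I_s = V_s/R = 45000/624000 = 0.072115 A.
P_out = V_s I_s = 45000 × 0.072115 = 3245.2 W.
P_in = P_out/η = 3245.2/0.927 = 3500.7 W.
I_p = P_in/V_p = 3500.7/120 = 29.2 A.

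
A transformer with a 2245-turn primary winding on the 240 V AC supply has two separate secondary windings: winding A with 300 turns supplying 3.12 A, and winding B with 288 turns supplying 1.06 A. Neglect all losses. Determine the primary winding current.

I_p ≈ 0.553 A

V_A = 240 × 300/2245 = 32.071 V; V_B = 240 × 288/2245 = 30.788 V.
P_out = V_A I_A + V_B I_B = 32.071×3.12 + 30.788×1.06 = 100.06 + 32.636 = 132.70 W.
Ideal ⇒ P_in = P_out, so I_p = P_out/V_p = 132.70/240 = 0.553 A.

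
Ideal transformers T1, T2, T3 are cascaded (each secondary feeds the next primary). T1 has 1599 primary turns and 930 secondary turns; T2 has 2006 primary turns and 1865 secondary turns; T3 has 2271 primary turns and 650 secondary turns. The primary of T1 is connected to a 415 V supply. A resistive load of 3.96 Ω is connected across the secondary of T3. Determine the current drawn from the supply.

I_supply ≈ 2.51 A

After T1: V = 415.00 × 930/1599 = 241.37 V.
After T2: V = 241.37 × 1865/2006 = 224.40 V.
After T3: V = 224.40 × 650/2271 = 64.228 V.
I_load = 64.228/3.96 = 16.219 A, so P_out = 64.228 × 16.219 = 1041.7 W.
All ideal ⇒ P_in = P_out, so I_supply = 1041.7/415 = 2.51 A.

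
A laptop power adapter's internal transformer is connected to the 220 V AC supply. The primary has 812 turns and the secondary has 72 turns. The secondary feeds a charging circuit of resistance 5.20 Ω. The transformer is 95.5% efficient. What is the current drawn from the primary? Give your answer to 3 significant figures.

V_s = 220 × 72/812 = 19.507 V.
I_s = V_s/R = 19.507/5.20 = 3.7514 A.
P_out = V_s I_s = 19.507 × 3.7514 = 73.180 W.
P_in = P_out/η = 73.180/0.955 = 76.629 W.
I_p = P_in/V_p = 76.629/220 = 0.348 A.

I_p ≈ 0.348 A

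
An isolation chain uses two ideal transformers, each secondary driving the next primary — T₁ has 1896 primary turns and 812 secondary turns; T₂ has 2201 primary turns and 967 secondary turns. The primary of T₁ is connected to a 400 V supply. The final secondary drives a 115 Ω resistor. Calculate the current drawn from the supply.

After T₁: V = 400.00 × 812/1896 = 171.31 V.
After T₂: V = 171.31 × 967/2201 = 75.263 V.
I_load = 75.263/115 = 0.65446 A, so P_out = 75.263 × 0.65446 = 49.257 W.
All ideal ⇒ P_in = P_out, so I_supply = 49.257/400 = 0.123 A.

I_supply ≈ 0.123 A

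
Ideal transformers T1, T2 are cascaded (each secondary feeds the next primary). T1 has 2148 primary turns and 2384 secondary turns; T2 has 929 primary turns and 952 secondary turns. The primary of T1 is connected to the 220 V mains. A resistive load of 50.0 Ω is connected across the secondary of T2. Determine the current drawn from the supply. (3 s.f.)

I_supply ≈ 5.69 A

Secondary of T1: V = 220.00 × 2384/2148 = 244.17 V.
Secondary of T2: V = 244.17 × 952/929 = 250.22 V.
I_load = 250.22/50.0 = 5.0043 A, so P_out = 250.22 × 5.0043 = 1252.2 W.
All ideal ⇒ P_in = P_out, so I_supply = 1252.2/220 = 5.69 A.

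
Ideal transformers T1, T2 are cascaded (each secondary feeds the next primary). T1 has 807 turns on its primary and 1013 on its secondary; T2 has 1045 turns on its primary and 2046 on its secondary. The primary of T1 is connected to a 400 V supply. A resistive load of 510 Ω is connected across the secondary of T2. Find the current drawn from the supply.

After T1: V = 400.00 × 1013/807 = 502.11 V.
After T2: V = 502.11 × 2046/1045 = 983.07 V.
I_load = 983.07/510 = 1.9276 A, so P_out = 983.07 × 1.9276 = 1895.0 W.
All ideal ⇒ P_in = P_out, so I_supply = 1895.0/400 = 4.74 A.

I_supply ≈ 4.74 A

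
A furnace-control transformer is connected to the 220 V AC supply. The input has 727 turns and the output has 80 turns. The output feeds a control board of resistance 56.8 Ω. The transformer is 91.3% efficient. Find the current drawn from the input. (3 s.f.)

I_in ≈ 0.0514 A

V_out = 220 × 80/727 = 24.209 V.
I_out = V_out/R = 24.209/56.8 = 0.42622 A.
P_out = V_out I_out = 24.209 × 0.42622 = 10.318 W.
P_in = P_out/η = 10.318/0.913 = 11.302 W.
I_in = P_in/V_in = 11.302/220 = 0.0514 A.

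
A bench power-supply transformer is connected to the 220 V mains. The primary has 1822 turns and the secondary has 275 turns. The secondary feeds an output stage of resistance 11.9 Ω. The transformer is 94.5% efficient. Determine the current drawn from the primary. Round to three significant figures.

V_s = 220 × 275/1822 = 33.205 V.
I_s = V_s/R = 33.205/11.9 = 2.7904 A.
P_out = V_s I_s = 33.205 × 2.7904 = 92.655 W.
P_in = P_out/η = 92.655/0.945 = 98.047 W.
I_p = P_in/V_p = 98.047/220 = 0.446 A.

I_p ≈ 0.446 A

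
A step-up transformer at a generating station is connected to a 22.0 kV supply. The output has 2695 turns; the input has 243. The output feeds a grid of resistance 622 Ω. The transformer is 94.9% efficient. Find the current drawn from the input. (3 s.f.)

V_out = 22000 × 2695/243 = 243990 V.
I_out = V_out/R = 243990/622 = 392.27 A.
P_out = V_out I_out = 243990 × 392.27 = 9.5711×10^7 W.
P_in = P_out/η = 9.5711×10^7/0.949 = 1.0085×10^8 W.
I_in = P_in/V_in = 1.0085×10^8/22000 = 4580 A.

I_in ≈ 4580 A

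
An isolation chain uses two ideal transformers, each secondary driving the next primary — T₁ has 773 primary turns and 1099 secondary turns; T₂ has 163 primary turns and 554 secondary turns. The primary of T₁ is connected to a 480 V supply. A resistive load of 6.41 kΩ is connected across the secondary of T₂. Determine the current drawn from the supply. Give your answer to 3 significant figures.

I_supply ≈ 1.75 A

After T₁: V = 480.00 × 1099/773 = 682.43 V.
After T₂: V = 682.43 × 554/163 = 2319.4 V.
I_load = 2319.4/6410 = 0.36185 A, so P_out = 2319.4 × 0.36185 = 839.28 W.
All ideal ⇒ P_in = P_out, so I_supply = 839.28/480 = 1.75 A.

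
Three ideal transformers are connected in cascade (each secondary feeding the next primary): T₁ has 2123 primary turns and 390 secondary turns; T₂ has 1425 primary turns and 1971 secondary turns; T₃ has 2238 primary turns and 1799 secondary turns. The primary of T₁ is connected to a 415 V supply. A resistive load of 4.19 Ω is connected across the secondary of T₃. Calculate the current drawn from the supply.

Secondary of T₁: V = 415.00 × 390/2123 = 76.236 V.
Secondary of T₂: V = 76.236 × 1971/1425 = 105.45 V.
Secondary of T₃: V = 105.45 × 1799/2238 = 84.763 V.
I_load = 84.763/4.19 = 20.230 A, so P_out = 84.763 × 20.230 = 1714.7 W.
All ideal ⇒ P_in = P_out, so I_supply = 1714.7/415 = 4.13 A.

I_supply ≈ 4.13 A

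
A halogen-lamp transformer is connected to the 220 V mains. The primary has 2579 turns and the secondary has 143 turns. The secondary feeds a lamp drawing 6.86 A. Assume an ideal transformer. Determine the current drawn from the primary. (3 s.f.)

For an ideal transformer I_p N_p = I_s N_s, so I_p = 6.86 × 143/2579 = 0.380 A.

I_p ≈ 0.380 A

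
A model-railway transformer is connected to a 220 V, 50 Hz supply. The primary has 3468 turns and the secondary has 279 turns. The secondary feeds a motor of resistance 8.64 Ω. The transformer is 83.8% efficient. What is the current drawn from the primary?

I_p ≈ 0.197 A

V_s = 220 × 279/3468 = 17.699 V.
I_s = V_s/R = 17.699/8.64 = 2.0485 A.
P_out = V_s I_s = 17.699 × 2.0485 = 36.256 W.
P_in = P_out/η = 36.256/0.838 = 43.265 W.
I_p = P_in/V_p = 43.265/220 = 0.197 A.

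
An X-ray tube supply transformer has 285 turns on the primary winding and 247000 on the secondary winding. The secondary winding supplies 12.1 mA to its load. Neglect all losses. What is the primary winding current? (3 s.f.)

I_p ≈ 10.5 A

For an ideal transformer I_p/I_s = N_s/N_p, so I_p = 0.0121 × 247000/285 = 10.5 A.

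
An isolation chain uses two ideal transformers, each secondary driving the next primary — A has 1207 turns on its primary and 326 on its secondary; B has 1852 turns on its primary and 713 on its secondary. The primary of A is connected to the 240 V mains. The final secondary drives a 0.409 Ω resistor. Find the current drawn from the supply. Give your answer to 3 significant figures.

I_supply ≈ 6.34 A

After A: V = 240.00 × 326/1207 = 64.822 V.
After B: V = 64.822 × 713/1852 = 24.956 V.
I_load = 24.956/0.409 = 61.016 A, so P_out = 24.956 × 61.016 = 1522.7 W.
All ideal ⇒ P_in = P_out, so I_supply = 1522.7/240 = 6.34 A.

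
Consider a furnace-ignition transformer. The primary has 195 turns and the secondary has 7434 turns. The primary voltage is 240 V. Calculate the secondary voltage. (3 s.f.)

V_s/V_p = N_s/N_p, so V_s = 240 × 7434/195 = 9150 V.

V_s ≈ 9150 V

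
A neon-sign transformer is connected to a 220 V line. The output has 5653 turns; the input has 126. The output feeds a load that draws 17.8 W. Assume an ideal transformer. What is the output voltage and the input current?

V_out = V_in × N_out/N_in = 220 × 5653/126 = 9870.3 V.
I_out = P/V_out = 17.8/9870.3 = 0.0018034 A.
I_in = I_out × N_out/N_in = 0.0018034 × 5653/126 = 0.0809 A.

V_out ≈ 9870 V, I_in ≈ 0.0809 A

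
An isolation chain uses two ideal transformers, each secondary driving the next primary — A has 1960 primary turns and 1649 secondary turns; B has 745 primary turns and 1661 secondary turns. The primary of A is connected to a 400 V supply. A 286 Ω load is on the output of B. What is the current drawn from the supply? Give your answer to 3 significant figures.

I_supply ≈ 4.92 A

After A: V = 400.00 × 1649/1960 = 336.53 V.
After B: V = 336.53 × 1661/745 = 750.31 V.
I_load = 750.31/286 = 2.6234 A, so P_out = 750.31 × 2.6234 = 1968.4 W.
All ideal ⇒ P_in = P_out, so I_supply = 1968.4/400 = 4.92 A.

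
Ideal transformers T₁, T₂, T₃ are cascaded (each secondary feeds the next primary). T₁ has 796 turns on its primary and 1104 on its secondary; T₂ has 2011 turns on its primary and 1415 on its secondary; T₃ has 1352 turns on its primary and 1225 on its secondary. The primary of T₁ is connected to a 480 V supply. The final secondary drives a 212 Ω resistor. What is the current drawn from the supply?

After T₁: V = 480.00 × 1104/796 = 665.73 V.
After T₂: V = 665.73 × 1415/2011 = 468.43 V.
After T₃: V = 468.43 × 1225/1352 = 424.43 V.
I_load = 424.43/212 = 2.0020 A, so P_out = 424.43 × 2.0020 = 849.70 W.
All ideal ⇒ P_in = P_out, so I_supply = 849.70/480 = 1.77 A.

I_supply ≈ 1.77 A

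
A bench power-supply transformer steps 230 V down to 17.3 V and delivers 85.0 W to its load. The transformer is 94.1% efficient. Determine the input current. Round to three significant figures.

I_in ≈ 0.393 A

P_in = P_out/η = 85.0/0.941 = 90.329 W.
I_in = P_in/V_in = 90.329/230 = 0.393 A.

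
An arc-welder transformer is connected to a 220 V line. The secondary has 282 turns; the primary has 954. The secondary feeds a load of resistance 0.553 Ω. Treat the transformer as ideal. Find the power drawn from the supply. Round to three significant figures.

V_s = V_p × N_s/N_p = 220 × 282/954 = 65.031 V.
I_s = V_s/R = 65.031/0.553 = 117.60 A.
I_p = I_s × N_s/N_p = 117.60 × 282/954 = 34.762 A.
P = V_p I_p = 220 × 34.762 = 7650 W.

P ≈ 7650 W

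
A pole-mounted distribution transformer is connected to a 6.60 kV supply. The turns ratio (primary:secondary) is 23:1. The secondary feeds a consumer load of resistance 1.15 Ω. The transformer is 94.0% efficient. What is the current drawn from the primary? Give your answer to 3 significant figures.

V_s = 6600 × 1/23 = 286.96 V.
I_s = V_s/R = 286.96/1.15 = 249.53 A.
P_out = V_s I_s = 286.96 × 249.53 = 71604 W.
P_in = P_out/η = 71604/0.940 = 76174 W.
I_p = P_in/V_p = 76174/6600 = 11.5 A.

I_p ≈ 11.5 A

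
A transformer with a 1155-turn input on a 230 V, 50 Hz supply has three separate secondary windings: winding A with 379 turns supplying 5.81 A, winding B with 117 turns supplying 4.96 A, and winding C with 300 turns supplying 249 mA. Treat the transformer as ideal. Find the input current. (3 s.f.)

I_in ≈ 2.47 A

V_A = 230 × 379/1155 = 75.472 V; V_B = 230 × 117/1155 = 23.299 V; V_C = 230 × 300/1155 = 59.740 V.
P_out = V_A I_A + V_B I_B + V_C I_C = 75.472×5.81 + 23.299×4.96 + 59.740×0.249 = 438.49 + 115.56 + 14.875 = 568.93 W.
Ideal ⇒ P_in = P_out, so I_in = P_out/V_in = 568.93/230 = 2.47 A.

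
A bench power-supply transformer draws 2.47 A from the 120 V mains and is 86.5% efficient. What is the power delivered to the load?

P_in = V_p I_p = 120 × 2.47 = 296.40 W.
P_out = η P_in = 0.865 × 296.40 = 256 W.

P_out ≈ 256 W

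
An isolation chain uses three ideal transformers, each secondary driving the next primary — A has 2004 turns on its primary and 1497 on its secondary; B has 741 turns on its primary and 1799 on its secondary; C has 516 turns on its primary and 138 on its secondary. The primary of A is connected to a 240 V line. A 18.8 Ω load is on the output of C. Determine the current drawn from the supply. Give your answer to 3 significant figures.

I_supply ≈ 3.00 A

Secondary of A: V = 240.00 × 1497/2004 = 179.28 V.
Secondary of B: V = 179.28 × 1799/741 = 435.26 V.
Secondary of C: V = 435.26 × 138/516 = 116.41 V.
I_load = 116.41/18.8 = 6.1918 A, so P_out = 116.41 × 6.1918 = 720.77 W.
All ideal ⇒ P_in = P_out, so I_supply = 720.77/240 = 3.00 A.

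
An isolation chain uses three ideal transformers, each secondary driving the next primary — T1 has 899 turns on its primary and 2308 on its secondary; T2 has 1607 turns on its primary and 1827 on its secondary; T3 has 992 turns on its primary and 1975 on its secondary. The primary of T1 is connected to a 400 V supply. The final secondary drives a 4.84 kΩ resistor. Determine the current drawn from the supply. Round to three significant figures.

I_supply ≈ 2.79 A

Secondary of T1: V = 400.00 × 2308/899 = 1026.9 V.
Secondary of T2: V = 1026.9 × 1827/1607 = 1167.5 V.
Secondary of T3: V = 1167.5 × 1975/992 = 2324.4 V.
I_load = 2324.4/4840 = 0.48025 A, so P_out = 2324.4 × 0.48025 = 1116.3 W.
All ideal ⇒ P_in = P_out, so I_supply = 1116.3/400 = 2.79 A.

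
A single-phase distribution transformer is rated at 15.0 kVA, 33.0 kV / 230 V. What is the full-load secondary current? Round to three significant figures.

I_s = S/V_s = 15000/230 = 65.2 A.

I_s ≈ 65.2 A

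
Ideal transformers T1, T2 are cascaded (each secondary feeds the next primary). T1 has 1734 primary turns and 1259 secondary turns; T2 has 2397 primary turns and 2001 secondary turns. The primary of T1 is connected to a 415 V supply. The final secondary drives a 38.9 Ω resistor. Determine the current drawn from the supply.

Secondary of T1: V = 415.00 × 1259/1734 = 301.32 V.
Secondary of T2: V = 301.32 × 2001/2397 = 251.54 V.
I_load = 251.54/38.9 = 6.4663 A, so P_out = 251.54 × 6.4663 = 1626.5 W.
All ideal ⇒ P_in = P_out, so I_supply = 1626.5/415 = 3.92 A.

I_supply ≈ 3.92 A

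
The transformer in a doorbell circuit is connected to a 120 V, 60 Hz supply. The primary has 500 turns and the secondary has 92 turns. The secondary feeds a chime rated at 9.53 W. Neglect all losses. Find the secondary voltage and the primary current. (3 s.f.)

V_s = V_p × N_s/N_p = 120 × 92/500 = 22.080 V.
I_s = P/V_s = 9.53/22.080 = 0.43161 A.
I_p = I_s × N_s/N_p = 0.43161 × 92/500 = 0.0794 A.

V_s ≈ 22.1 V, I_p ≈ 0.0794 A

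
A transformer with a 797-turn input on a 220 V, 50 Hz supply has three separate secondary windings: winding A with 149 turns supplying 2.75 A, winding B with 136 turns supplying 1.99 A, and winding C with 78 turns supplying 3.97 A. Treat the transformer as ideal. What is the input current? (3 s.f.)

V_A = 220 × 149/797 = 41.129 V; V_B = 220 × 136/797 = 37.541 V; V_C = 220 × 78/797 = 21.531 V.
P_out = V_A I_A + V_B I_B + V_C I_C = 41.129×2.75 + 37.541×1.99 + 21.531×3.97 = 113.11 + 74.706 + 85.477 = 273.29 W.
Ideal ⇒ P_in = P_out, so I_in = P_out/V_in = 273.29/220 = 1.24 A.

I_in ≈ 1.24 A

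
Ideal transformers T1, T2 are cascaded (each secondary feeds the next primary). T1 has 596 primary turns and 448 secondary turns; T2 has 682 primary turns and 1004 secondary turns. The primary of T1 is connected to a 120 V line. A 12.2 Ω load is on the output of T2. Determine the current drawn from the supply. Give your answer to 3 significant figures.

I_supply ≈ 12.0 A

Secondary of T1: V = 120.00 × 448/596 = 90.201 V.
Secondary of T2: V = 90.201 × 1004/682 = 132.79 V.
I_load = 132.79/12.2 = 10.884 A, so P_out = 132.79 × 10.884 = 1445.3 W.
All ideal ⇒ P_in = P_out, so I_supply = 1445.3/120 = 12.0 A.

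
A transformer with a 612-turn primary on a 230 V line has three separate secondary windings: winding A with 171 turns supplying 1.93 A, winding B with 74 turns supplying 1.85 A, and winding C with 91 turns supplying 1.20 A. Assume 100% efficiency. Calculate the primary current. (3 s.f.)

I_p ≈ 0.941 A

V_A = 230 × 171/612 = 64.265 V; V_B = 230 × 74/612 = 27.810 V; V_C = 230 × 91/612 = 34.199 V.
P_out = V_A I_A + V_B I_B + V_C I_C = 64.265×1.93 + 27.810×1.85 + 34.199×1.20 = 124.03 + 51.449 + 41.039 = 216.52 W.
Ideal ⇒ P_in = P_out, so I_p = P_out/V_p = 216.52/230 = 0.941 A.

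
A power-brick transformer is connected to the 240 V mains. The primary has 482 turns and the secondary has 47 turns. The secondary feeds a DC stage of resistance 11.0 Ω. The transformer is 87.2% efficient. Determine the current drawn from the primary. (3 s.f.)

V_s = 240 × 47/482 = 23.402 V.
I_s = V_s/R = 23.402/11.0 = 2.1275 A.
P_out = V_s I_s = 23.402 × 2.1275 = 49.789 W.
P_in = P_out/η = 49.789/0.872 = 57.097 W.
I_p = P_in/V_p = 57.097/240 = 0.238 A.

I_p ≈ 0.238 A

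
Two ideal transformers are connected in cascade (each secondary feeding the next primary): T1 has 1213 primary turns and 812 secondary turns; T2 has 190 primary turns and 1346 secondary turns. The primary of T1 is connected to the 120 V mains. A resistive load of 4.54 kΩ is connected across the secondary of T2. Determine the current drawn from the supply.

After T1: V = 120.00 × 812/1213 = 80.330 V.
After T2: V = 80.330 × 1346/190 = 569.07 V.
I_load = 569.07/4540 = 0.12535 A, so P_out = 569.07 × 0.12535 = 71.331 W.
All ideal ⇒ P_in = P_out, so I_supply = 71.331/120 = 0.594 A.

I_supply ≈ 0.594 A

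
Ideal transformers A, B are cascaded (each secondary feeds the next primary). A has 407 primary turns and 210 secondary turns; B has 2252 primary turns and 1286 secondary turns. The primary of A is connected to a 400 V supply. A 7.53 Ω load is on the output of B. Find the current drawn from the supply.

I_supply ≈ 4.61 A

Secondary of A: V = 400.00 × 210/407 = 206.39 V.
Secondary of B: V = 206.39 × 1286/2252 = 117.86 V.
I_load = 117.86/7.53 = 15.652 A, so P_out = 117.86 × 15.652 = 1844.7 W.
All ideal ⇒ P_in = P_out, so I_supply = 1844.7/400 = 4.61 A.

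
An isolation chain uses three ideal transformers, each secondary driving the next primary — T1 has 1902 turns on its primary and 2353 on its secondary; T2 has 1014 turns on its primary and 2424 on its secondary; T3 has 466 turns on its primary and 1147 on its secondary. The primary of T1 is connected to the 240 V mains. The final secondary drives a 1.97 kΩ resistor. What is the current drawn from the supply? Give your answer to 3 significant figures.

I_supply ≈ 6.46 A

Secondary of T1: V = 240.00 × 2353/1902 = 296.91 V.
Secondary of T2: V = 296.91 × 2424/1014 = 709.77 V.
Secondary of T3: V = 709.77 × 1147/466 = 1747.0 V.
I_load = 1747.0/1970 = 0.88681 A, so P_out = 1747.0 × 0.88681 = 1549.3 W.
All ideal ⇒ P_in = P_out, so I_supply = 1549.3/240 = 6.46 A.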